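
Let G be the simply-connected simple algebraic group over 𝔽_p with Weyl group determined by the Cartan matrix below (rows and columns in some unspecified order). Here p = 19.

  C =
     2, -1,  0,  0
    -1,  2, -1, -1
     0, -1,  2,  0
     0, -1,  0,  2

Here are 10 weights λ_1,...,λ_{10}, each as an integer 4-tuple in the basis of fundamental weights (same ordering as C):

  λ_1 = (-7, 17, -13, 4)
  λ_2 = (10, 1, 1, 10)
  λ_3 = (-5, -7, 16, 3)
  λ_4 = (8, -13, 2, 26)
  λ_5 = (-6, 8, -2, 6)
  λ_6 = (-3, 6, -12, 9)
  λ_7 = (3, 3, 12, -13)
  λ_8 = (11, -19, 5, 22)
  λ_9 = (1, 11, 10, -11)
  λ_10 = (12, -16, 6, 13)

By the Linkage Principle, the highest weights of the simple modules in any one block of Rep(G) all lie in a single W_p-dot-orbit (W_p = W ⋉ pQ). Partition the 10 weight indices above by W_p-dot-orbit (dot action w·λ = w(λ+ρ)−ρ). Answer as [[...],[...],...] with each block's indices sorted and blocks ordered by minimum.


D_4 Cartan matrix, 4 simple roots permuted; ρ=(1,1,1,1).

Folding the 10 weights λ_j+ρ into Ā_19 (reps in the given 4-coord order):

  [1] (2, 4, 8, 1);  [2] (4, 2, 5, 4);  [3] (4, 2, 5, 4);  [4] (5, 3, 1, 7);  [5] (5, 3, 1, 7);  [6] (4, 2, 5, 4);  [7] (4, 2, 5, 4);  [8] (2, 4, 8, 1);  [9] (4, 2, 5, 4);  [10] (2, 4, 8, 1)

3 distinct reps among the 10 weights ⇒ 3 W_19-linkage classes:

[[1, 8, 10], [2, 3, 6, 7, 9], [4, 5]]


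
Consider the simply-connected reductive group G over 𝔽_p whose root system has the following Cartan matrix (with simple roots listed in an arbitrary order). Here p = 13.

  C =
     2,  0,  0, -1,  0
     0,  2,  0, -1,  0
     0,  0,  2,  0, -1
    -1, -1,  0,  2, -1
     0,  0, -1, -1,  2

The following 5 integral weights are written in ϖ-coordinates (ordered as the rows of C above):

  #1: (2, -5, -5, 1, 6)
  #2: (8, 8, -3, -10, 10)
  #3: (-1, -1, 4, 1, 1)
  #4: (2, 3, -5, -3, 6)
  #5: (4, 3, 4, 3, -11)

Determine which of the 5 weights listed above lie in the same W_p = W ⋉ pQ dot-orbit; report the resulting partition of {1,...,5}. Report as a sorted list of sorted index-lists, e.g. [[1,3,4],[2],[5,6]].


D_5 Cartan matrix, 5 simple roots permuted; ρ=(1,1,1,1,1).

W_13-reps of the 5 weights in Ā_13 (same 5-coord order as C):

  1: (1, 2, 4, 2, 1);  2: (0, 0, 5, 2, 2);  3: (0, 0, 5, 2, 2);  4: (1, 2, 4, 2, 1);  5: (1, 2, 4, 2, 1)

These 5 weights hit 2 W_13-dot-orbits; sizes (3, 2):

[[1, 4, 5], [2, 3]]


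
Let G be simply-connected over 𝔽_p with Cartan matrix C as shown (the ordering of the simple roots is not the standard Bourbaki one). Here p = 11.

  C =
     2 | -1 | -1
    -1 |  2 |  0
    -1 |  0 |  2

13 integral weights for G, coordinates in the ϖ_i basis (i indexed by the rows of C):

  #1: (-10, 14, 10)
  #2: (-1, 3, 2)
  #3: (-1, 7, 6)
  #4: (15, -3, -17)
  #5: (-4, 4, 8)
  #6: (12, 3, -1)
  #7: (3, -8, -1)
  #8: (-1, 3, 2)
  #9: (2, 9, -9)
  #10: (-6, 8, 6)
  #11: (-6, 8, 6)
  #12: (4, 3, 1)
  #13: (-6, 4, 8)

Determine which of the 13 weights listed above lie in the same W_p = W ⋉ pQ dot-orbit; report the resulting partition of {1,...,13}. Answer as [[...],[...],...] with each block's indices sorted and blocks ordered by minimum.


Root system A_3: the 3×3 matrix C matches after relabeling.

Folding the 13 weights λ_j+ρ into Ā_11 (reps in the given 3-coord order):

  1: (5, 0, 4) · 2: (0, 4, 3) · 3: (0, 4, 3) · 4: (3, 2, 6) · 5: (3, 2, 6) · 6: (5, 0, 4) · 7: (0, 4, 3) · 8: (0, 4, 3) · 9: (5, 3, 1) · 10: (5, 4, 2) · 11: (5, 4, 2) · 12: (5, 4, 2) · 13: (5, 0, 4)

Partition of {1..13} into 5 W_11-dot-orbits:

[[1, 6, 13], [2, 3, 7, 8], [4, 5], [9], [10, 11, 12]]


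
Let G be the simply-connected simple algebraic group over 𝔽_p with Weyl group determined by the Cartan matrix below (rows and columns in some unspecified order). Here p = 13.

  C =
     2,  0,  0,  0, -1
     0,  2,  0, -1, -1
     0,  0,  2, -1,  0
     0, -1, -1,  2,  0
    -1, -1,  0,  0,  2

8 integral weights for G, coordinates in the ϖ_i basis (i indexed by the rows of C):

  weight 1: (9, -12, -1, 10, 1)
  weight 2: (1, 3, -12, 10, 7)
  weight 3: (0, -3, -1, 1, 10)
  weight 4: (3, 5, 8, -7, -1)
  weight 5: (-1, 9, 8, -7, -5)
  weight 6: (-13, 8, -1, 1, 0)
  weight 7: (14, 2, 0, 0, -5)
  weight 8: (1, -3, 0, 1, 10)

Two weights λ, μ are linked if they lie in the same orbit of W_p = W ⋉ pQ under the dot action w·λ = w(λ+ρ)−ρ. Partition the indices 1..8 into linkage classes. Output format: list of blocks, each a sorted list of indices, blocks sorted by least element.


Root system A_5: the 5×5 matrix C matches after relabeling.

λ_j+ρ reflected into Ā_13 (⟨·,θ^∨⟩≤13); 5-tuples as given:

  1: (1, 2, 0, 0, 9) · 2: (8, 1, 0, 1, 2) · 3: (1, 2, 0, 0, 9) · 4: (4, 0, 3, 6, 0) · 5: (4, 0, 3, 6, 0) · 6: (1, 2, 0, 0, 9) · 7: (8, 1, 0, 1, 2) · 8: (1, 2, 0, 0, 9)

The 8 indices split into 3 linkage classes (same alcove rep ⇔ same W_13-dot-orbit):

[[1, 3, 6, 8], [2, 7], [4, 5]]


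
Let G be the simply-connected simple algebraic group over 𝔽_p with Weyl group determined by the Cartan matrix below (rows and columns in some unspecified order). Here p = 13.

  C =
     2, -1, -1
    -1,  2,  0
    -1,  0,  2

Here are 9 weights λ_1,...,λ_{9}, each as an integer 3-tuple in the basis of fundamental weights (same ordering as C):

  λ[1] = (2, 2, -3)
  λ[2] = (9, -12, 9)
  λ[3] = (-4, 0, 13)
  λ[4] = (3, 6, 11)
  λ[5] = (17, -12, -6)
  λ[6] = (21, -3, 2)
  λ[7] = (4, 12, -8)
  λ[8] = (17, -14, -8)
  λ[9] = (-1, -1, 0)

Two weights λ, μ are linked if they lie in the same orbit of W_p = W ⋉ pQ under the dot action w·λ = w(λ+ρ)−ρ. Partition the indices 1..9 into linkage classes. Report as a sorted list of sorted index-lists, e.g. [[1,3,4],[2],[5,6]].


Dynkin diagram of C (from the 4 off-diagonal −1 entries): A_3.

Folding the 9 weights λ_j+ρ into Ā_13 (reps in the given 3-coord order):

  1: (1, 3, 2);  2: (1, 3, 2);  3: (1, 1, 10);  4: (1, 3, 2);  5: (2, 6, 0);  6: (1, 3, 2);  7: (2, 6, 0);  8: (2, 6, 0);  9: (0, 0, 1)

The 9 indices split into 4 linkage classes (same alcove rep ⇔ same W_13-dot-orbit):

[[1, 2, 4, 6], [3], [5, 7, 8], [9]]


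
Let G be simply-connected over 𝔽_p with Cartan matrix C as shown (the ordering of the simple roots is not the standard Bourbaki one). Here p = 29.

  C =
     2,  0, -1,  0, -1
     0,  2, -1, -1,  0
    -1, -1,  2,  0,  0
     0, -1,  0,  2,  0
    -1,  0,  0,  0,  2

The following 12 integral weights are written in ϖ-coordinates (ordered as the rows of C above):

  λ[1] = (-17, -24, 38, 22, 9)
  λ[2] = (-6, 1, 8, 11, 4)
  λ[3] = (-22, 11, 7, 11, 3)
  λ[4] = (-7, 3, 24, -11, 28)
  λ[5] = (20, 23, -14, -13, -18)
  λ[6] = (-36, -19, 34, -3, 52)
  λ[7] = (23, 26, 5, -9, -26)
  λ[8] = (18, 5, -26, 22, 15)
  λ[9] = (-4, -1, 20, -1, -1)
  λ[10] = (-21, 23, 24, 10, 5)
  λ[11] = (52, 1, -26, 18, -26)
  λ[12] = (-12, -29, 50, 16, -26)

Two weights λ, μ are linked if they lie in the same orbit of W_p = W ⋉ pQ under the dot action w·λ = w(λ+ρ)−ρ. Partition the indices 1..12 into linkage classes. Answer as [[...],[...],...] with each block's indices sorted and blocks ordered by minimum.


Cartan matrix: type A_5 (|W|=720); un-permuting the 5 rows.

λ_j+ρ reflected into Ā_29 (⟨·,θ^∨⟩≤29); 5-tuples as given:

  λ_1 → (6, 13, 0, 6, 0);  λ_2 → (5, 2, 4, 12, 0);  λ_3 → (9, 1, 3, 8, 5);  λ_4 → (6, 13, 0, 6, 0);  λ_5 → (9, 1, 3, 8, 5);  λ_6 → (5, 2, 4, 12, 0);  λ_7 → (3, 1, 1, 19, 1);  λ_8 → (6, 13, 0, 6, 0);  λ_9 → (0, 0, 18, 0, 3);  λ_10 → (5, 2, 4, 12, 0);  λ_11 → (3, 1, 1, 19, 1);  λ_12 → (1, 7, 6, 4, 11)

Grouping the 12 weights by Ā_29-representative: 6 linkage classes.

[[1, 4, 8], [2, 6, 10], [3, 5], [7, 11], [9], [12]]


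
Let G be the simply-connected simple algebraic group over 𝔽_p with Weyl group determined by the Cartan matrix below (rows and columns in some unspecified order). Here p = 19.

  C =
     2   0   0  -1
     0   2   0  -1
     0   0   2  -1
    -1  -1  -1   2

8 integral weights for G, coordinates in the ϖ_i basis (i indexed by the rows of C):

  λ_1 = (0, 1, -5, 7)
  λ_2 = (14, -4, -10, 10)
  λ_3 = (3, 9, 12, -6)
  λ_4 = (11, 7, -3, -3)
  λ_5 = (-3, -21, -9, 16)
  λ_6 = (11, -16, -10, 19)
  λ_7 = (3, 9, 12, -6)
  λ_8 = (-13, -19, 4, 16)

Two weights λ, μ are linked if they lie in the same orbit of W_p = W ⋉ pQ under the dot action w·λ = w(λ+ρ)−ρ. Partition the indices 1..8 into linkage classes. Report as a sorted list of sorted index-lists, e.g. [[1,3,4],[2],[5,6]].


C ↔ D_4 under row/col permutation; |W(D_4)| = 192.

Ā_19 reps of the 8 weights (D_4, coords as presented):

  λ_1 → (1, 2, 4, 4);  λ_2 → (8, 4, 2, 2);  λ_3 → (1, 5, 8, 1);  λ_4 → (8, 4, 2, 2);  λ_5 → (8, 4, 2, 2);  λ_6 → (1, 2, 4, 4);  λ_7 → (1, 5, 8, 1);  λ_8 → (1, 5, 8, 1)

These 8 weights hit 3 W_19-dot-orbits; sizes (2, 3, 3):

[[1, 6], [2, 4, 5], [3, 7, 8]]


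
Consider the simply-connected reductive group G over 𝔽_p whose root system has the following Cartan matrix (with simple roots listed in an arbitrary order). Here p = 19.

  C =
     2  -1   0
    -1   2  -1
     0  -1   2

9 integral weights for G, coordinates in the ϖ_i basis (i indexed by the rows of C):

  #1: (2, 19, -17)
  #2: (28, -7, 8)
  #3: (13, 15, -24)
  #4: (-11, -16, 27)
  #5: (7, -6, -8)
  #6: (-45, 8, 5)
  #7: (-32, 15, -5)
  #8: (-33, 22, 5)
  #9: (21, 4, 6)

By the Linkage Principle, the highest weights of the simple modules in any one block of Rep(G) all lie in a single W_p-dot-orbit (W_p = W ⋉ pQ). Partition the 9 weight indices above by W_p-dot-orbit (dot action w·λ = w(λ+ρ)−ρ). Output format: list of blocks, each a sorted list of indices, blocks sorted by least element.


A_3 Cartan matrix, 3 simple roots permuted; ρ=(1,1,1).

Ā_19 reps of the 9 weights (A_3, coords as presented):

  1: (1, 3, 12);  2: (6, 4, 6);  3: (4, 3, 5);  4: (6, 4, 6);  5: (4, 3, 5);  6: (6, 4, 6);  7: (0, 4, 3);  8: (6, 4, 6);  9: (4, 3, 5)

Grouping the 9 weights by Ā_19-representative: 4 linkage classes.

[[1], [2, 4, 6, 8], [3, 5, 9], [7]]


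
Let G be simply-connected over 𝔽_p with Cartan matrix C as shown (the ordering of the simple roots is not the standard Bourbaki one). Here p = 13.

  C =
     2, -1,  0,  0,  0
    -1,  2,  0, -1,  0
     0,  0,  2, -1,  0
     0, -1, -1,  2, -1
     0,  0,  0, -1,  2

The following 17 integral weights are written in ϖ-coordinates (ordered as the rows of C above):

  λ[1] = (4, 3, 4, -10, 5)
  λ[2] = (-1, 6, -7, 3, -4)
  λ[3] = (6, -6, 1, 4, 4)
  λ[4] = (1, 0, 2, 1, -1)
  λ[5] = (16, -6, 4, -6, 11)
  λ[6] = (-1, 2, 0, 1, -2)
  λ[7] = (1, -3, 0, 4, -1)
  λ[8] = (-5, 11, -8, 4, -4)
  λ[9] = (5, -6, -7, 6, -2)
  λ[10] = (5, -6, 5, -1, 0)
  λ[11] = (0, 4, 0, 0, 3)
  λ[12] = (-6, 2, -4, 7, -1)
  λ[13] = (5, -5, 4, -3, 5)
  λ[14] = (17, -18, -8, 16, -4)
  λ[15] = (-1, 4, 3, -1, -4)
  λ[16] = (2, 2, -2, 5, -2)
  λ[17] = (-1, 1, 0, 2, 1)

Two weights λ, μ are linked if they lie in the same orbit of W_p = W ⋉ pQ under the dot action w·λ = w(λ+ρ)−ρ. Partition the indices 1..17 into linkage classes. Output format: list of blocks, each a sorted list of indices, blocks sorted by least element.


Cartan matrix: type D_5 (|W|=1920); un-permuting the 5 rows.

W_13-reps of the 17 weights in Ā_13 (same 5-coord order as C):

  1: (0, 2, 1, 3, 0)
  2: (0, 2, 1, 3, 2)
  3: (1, 0, 1, 1, 4)
  4: (2, 1, 3, 2, 0)
  5: (1, 0, 1, 1, 4)
  6: (0, 3, 1, 1, 1)
  7: (0, 2, 1, 3, 0)
  8: (0, 3, 1, 1, 1)
  9: (1, 0, 1, 1, 4)
  10: (1, 0, 1, 1, 4)
  11: (1, 0, 1, 1, 4)
  12: (2, 1, 3, 2, 0)
  13: (0, 2, 1, 3, 0)
  14: (0, 3, 1, 1, 1)
  15: (0, 2, 1, 3, 0)
  16: (0, 3, 1, 1, 1)
  17: (0, 2, 1, 3, 2)

5 distinct reps among the 17 weights ⇒ 5 W_13-linkage classes:

[[1, 7, 13, 15], [2, 17], [3, 5, 9, 10, 11], [4, 12], [6, 8, 14, 16]]


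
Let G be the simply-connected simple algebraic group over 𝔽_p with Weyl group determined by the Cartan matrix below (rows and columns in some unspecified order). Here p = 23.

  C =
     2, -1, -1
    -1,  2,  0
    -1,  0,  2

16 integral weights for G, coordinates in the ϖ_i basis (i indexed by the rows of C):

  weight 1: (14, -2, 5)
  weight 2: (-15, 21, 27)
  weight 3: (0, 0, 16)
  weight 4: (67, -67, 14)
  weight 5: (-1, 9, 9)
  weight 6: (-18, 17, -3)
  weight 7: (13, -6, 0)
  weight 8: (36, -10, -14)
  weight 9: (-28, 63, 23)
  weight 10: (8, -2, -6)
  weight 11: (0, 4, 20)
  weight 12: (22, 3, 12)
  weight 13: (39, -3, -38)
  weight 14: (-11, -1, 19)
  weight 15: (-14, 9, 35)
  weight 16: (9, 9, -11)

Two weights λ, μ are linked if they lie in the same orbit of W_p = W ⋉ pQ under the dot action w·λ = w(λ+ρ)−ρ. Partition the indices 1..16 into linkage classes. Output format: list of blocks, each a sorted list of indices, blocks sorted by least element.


Cartan matrix: type A_3 (|W|=24); un-permuting the 3 rows.

W_23-reps of the 16 weights in Ā_23 (same 3-coord order as C):

  1: (14, 1, 6)
  2: (9, 5, 1)
  3: (1, 1, 17)
  4: (14, 1, 6)
  5: (0, 10, 10)
  6: (1, 1, 17)
  7: (9, 5, 1)
  8: (9, 5, 1)
  9: (3, 1, 5)
  10: (3, 1, 5)
  11: (1, 1, 17)
  12: (6, 13, 4)
  13: (14, 1, 6)
  14: (0, 10, 10)
  15: (0, 10, 10)
  16: (0, 10, 10)

These 16 weights hit 6 W_23-dot-orbits; sizes (3, 3, 3, 4, 2, 1):

[[1, 4, 13], [2, 7, 8], [3, 6, 11], [5, 14, 15, 16], [9, 10], [12]]


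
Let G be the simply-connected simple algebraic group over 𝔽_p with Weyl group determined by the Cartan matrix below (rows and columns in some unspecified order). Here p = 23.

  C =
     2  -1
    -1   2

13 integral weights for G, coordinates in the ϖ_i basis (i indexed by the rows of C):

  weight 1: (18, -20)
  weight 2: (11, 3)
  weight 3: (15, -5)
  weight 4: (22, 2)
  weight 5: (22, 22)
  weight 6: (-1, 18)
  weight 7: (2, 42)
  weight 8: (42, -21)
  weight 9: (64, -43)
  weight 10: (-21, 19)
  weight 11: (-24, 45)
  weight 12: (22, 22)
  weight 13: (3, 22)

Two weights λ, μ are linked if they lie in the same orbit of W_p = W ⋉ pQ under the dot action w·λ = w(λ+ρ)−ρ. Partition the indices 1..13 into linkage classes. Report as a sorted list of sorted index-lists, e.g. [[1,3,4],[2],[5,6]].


A_2 Cartan matrix, 2 simple roots permuted; ρ=(1,1).

Ā_23 reps of the 13 weights (A_2, coords as presented):

  λ_1+ρ ↦ (0, 19)
  λ_2+ρ ↦ (12, 4)
  λ_3+ρ ↦ (12, 4)
  λ_4+ρ ↦ (20, 0)
  λ_5+ρ ↦ (0, 0)
  λ_6+ρ ↦ (0, 19)
  λ_7+ρ ↦ (20, 0)
  λ_8+ρ ↦ (3, 0)
  λ_9+ρ ↦ (0, 19)
  λ_10+ρ ↦ (20, 0)
  λ_11+ρ ↦ (0, 0)
  λ_12+ρ ↦ (0, 0)
  λ_13+ρ ↦ (0, 19)

Linkage partition of the 13 weights (5 classes, p=23):

[[1, 6, 9, 13], [2, 3], [4, 7, 10], [5, 11, 12], [8]]


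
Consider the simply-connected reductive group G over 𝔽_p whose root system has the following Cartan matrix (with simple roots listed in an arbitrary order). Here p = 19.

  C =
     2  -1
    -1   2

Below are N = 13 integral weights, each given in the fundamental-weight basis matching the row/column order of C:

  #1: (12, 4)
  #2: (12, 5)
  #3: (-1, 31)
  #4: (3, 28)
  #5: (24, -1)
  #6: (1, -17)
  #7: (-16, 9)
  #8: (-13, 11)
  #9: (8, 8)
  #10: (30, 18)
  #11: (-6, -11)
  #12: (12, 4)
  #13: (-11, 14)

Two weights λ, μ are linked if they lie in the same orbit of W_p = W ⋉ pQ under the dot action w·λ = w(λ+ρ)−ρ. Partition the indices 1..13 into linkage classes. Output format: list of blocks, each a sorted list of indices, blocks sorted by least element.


C ↔ A_2 under row/col permutation; |W(A_2)| = 6.

Each λ_j+ρ reduced to Ā_19; 2-tuples below use C's row order:

  λ_1 → (13, 5) · λ_2 → (13, 6) · λ_3 → (13, 6) · λ_4 → (10, 5) · λ_5 → (13, 6) · λ_6 → (14, 2) · λ_7 → (10, 5) · λ_8 → (12, 0) · λ_9 → (9, 9) · λ_10 → (12, 0) · λ_11 → (10, 5) · λ_12 → (13, 5) · λ_13 → (10, 5)

Linkage partition of the 13 weights (6 classes, p=19):

[[1, 12], [2, 3, 5], [4, 7, 11, 13], [6], [8, 10], [9]]


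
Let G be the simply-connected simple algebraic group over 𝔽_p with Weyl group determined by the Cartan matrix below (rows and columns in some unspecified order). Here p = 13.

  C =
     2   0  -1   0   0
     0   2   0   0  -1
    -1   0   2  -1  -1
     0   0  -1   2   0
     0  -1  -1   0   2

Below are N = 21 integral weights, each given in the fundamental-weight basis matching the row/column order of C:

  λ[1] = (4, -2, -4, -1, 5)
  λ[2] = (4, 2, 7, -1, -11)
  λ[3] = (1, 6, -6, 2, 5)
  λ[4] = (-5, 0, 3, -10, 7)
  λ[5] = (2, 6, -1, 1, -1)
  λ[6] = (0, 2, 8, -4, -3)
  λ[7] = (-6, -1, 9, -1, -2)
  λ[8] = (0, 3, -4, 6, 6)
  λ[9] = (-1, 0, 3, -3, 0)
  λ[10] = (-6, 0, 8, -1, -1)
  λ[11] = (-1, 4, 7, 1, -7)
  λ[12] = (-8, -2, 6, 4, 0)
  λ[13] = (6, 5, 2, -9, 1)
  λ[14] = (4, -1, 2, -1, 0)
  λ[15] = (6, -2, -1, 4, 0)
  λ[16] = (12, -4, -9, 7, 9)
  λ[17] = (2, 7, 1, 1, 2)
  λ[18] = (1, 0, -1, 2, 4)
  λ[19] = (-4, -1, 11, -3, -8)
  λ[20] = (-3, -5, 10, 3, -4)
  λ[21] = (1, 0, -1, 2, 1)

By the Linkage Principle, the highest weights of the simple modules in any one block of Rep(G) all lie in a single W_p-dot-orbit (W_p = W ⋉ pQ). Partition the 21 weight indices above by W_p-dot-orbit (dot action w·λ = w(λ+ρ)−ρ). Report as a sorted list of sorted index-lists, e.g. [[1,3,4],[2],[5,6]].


Root system D_5: the 5×5 matrix C matches after relabeling.

λ_j+ρ reflected into Ā_13 (⟨·,θ^∨⟩≤13); 5-tuples as given:

  λ_1+ρ ↦ (2, 1, 0, 3, 2);  λ_2+ρ ↦ (3, 7, 0, 2, 0);  λ_3+ρ ↦ (3, 7, 0, 2, 0);  λ_4+ρ ↦ (5, 0, 3, 0, 1);  λ_5+ρ ↦ (3, 7, 0, 2, 0);  λ_6+ρ ↦ (1, 1, 2, 3, 1);  λ_7+ρ ↦ (5, 0, 3, 0, 1);  λ_8+ρ ↦ (0, 1, 2, 2, 1);  λ_9+ρ ↦ (0, 1, 2, 2, 1);  λ_10+ρ ↦ (5, 0, 3, 0, 1);  λ_11+ρ ↦ (0, 1, 2, 2, 1);  λ_12+ρ ↦ (7, 1, 0, 5, 0);  λ_13+ρ ↦ (2, 1, 0, 3, 2);  λ_14+ρ ↦ (5, 0, 3, 0, 1);  λ_15+ρ ↦ (7, 1, 0, 5, 0);  λ_16+ρ ↦ (3, 7, 0, 2, 0);  λ_17+ρ ↦ (2, 1, 0, 3, 2);  λ_18+ρ ↦ (2, 1, 0, 3, 2);  λ_19+ρ ↦ (3, 7, 0, 2, 0);  λ_20+ρ ↦ (0, 1, 2, 2, 1);  λ_21+ρ ↦ (2, 1, 0, 3, 2)

Linkage partition of the 21 weights (6 classes, p=13):

[[1, 13, 17, 18, 21], [2, 3, 5, 16, 19], [4, 7, 10, 14], [6], [8, 9, 11, 20], [12, 15]]


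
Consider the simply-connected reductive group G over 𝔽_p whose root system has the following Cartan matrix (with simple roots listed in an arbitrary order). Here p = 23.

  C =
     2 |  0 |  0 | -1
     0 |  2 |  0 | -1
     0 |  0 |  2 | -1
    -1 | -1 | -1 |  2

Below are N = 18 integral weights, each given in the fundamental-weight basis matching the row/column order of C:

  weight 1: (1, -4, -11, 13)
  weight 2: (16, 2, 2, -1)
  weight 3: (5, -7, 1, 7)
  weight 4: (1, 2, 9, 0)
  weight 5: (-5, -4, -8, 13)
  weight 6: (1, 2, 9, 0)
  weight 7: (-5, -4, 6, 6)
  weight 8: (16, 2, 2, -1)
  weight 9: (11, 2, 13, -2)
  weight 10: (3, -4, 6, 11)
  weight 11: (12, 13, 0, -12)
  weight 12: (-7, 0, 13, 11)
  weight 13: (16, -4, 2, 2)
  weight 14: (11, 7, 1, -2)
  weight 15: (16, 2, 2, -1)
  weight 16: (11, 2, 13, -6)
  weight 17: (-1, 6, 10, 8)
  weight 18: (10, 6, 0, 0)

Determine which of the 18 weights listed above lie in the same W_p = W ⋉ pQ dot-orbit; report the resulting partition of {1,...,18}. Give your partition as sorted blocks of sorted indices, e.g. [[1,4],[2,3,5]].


C ↔ D_4 under row/col permutation; |W(D_4)| = 192.

Folding the 18 weights λ_j+ρ into Ā_23 (reps in the given 4-coord order):

  λ_1+ρ ↦ (2, 3, 10, 1)
  λ_2+ρ ↦ (17, 3, 3, 0)
  λ_3+ρ ↦ (6, 6, 2, 2)
  λ_4+ρ ↦ (2, 3, 10, 1)
  λ_5+ρ ↦ (4, 3, 7, 0)
  λ_6+ρ ↦ (2, 3, 10, 1)
  λ_7+ρ ↦ (4, 3, 7, 0)
  λ_8+ρ ↦ (17, 3, 3, 0)
  λ_9+ρ ↦ (7, 2, 9, 2)
  λ_10+ρ ↦ (4, 3, 7, 0)
  λ_11+ρ ↦ (2, 3, 10, 1)
  λ_12+ρ ↦ (2, 3, 10, 1)
  λ_13+ρ ↦ (17, 3, 3, 0)
  λ_14+ρ ↦ (11, 7, 1, 1)
  λ_15+ρ ↦ (17, 3, 3, 0)
  λ_16+ρ ↦ (7, 2, 9, 2)
  λ_17+ρ ↦ (4, 3, 7, 0)
  λ_18+ρ ↦ (11, 7, 1, 1)

Partition of {1..18} into 6 W_23-dot-orbits:

[[1, 4, 6, 11, 12], [2, 8, 13, 15], [3], [5, 7, 10, 17], [9, 16], [14, 18]]


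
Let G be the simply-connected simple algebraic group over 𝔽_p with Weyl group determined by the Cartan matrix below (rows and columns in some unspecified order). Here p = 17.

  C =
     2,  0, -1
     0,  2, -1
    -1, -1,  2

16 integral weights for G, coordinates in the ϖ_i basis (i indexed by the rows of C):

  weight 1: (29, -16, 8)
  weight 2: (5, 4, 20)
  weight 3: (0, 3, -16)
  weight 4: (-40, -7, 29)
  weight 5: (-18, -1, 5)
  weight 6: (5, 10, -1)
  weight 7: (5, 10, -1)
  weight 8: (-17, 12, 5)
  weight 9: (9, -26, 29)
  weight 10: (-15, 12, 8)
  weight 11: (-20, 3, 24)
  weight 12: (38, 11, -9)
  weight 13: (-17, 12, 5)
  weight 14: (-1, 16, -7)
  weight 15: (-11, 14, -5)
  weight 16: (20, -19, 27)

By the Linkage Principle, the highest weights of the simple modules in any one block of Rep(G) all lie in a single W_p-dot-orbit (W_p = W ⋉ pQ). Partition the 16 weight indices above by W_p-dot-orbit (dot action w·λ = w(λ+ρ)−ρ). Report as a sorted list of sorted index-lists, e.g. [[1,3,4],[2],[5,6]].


C ↔ A_3 under row/col permutation; |W(A_3)| = 24.

W_17-reps of the 16 weights in Ā_17 (same 3-coord order as C):

    λ_1+ρ ↦ (5, 6, 2)
    λ_2+ρ ↦ (5, 6, 2)
    λ_3+ρ ↦ (4, 1, 10)
    λ_4+ρ ↦ (5, 6, 2)
    λ_5+ρ ↦ (6, 11, 0)
    λ_6+ρ ↦ (6, 11, 0)
    λ_7+ρ ↦ (6, 11, 0)
    λ_8+ρ ↦ (4, 1, 10)
    λ_9+ρ ↦ (5, 6, 2)
    λ_10+ρ ↦ (4, 3, 5)
    λ_11+ρ ↦ (5, 6, 2)
    λ_12+ρ ↦ (4, 3, 5)
    λ_13+ρ ↦ (4, 1, 10)
    λ_14+ρ ↦ (6, 11, 0)
    λ_15+ρ ↦ (4, 1, 10)
    λ_16+ρ ↦ (4, 1, 10)

Linkage partition of the 16 weights (4 classes, p=17):

[[1, 2, 4, 9, 11], [3, 8, 13, 15, 16], [5, 6, 7, 14], [10, 12]]


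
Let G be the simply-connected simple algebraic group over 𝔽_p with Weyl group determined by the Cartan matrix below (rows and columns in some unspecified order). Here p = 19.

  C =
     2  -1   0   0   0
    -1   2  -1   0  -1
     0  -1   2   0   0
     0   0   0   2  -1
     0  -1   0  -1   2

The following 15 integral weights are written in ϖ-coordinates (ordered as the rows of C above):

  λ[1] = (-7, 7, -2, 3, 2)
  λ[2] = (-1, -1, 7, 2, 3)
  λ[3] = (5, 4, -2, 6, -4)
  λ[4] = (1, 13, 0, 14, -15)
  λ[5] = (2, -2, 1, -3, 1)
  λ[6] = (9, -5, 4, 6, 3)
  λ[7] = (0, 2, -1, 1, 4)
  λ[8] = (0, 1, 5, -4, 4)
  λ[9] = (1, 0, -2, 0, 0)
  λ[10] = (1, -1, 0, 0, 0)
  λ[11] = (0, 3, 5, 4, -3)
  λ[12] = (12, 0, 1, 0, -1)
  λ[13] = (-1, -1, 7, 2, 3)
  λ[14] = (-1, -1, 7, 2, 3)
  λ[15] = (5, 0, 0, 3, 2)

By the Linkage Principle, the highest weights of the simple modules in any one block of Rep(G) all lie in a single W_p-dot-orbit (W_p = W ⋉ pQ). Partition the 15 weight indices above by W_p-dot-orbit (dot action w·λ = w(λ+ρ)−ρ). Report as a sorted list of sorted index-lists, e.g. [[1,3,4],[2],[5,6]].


Dynkin diagram of C (from the 8 off-diagonal −1 entries): D_5.

λ_j+ρ reflected into Ā_19 (⟨·,θ^∨⟩≤19); 5-tuples as given:

    1: (6, 1, 1, 4, 3)
    2: (0, 0, 8, 3, 4)
    3: (6, 1, 1, 4, 3)
    4: (2, 0, 1, 1, 1)
    5: (2, 0, 1, 1, 1)
    6: (6, 1, 1, 4, 3)
    7: (1, 3, 0, 2, 5)
    8: (1, 2, 6, 3, 2)
    9: (2, 0, 1, 1, 1)
    10: (2, 0, 1, 1, 1)
    11: (1, 2, 6, 3, 2)
    12: (13, 1, 2, 1, 0)
    13: (0, 0, 8, 3, 4)
    14: (0, 0, 8, 3, 4)
    15: (6, 1, 1, 4, 3)

Grouping the 15 weights by Ā_19-representative: 6 linkage classes.

[[1, 3, 6, 15], [2, 13, 14], [4, 5, 9, 10], [7], [8, 11], [12]]


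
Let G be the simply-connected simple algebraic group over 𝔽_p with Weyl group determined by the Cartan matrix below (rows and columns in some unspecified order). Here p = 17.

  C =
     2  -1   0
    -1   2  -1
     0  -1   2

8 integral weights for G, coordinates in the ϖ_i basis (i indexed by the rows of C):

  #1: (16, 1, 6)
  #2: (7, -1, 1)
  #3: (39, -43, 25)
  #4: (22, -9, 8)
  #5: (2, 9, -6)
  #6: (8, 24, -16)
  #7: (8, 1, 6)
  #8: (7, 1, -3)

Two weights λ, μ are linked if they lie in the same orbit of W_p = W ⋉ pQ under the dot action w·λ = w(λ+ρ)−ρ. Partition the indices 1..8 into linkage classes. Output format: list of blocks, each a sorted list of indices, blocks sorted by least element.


Root system A_3: the 3×3 matrix C matches after relabeling.

λ_j+ρ reflected into Ā_17 (⟨·,θ^∨⟩≤17); 3-tuples as given:

  λ_1+ρ ↦ (8, 0, 2)
  λ_2+ρ ↦ (8, 0, 2)
  λ_3+ρ ↦ (8, 2, 6)
  λ_4+ρ ↦ (8, 2, 6)
  λ_5+ρ ↦ (3, 5, 5)
  λ_6+ρ ↦ (8, 0, 2)
  λ_7+ρ ↦ (8, 2, 6)
  λ_8+ρ ↦ (8, 0, 2)

3 distinct reps among the 8 weights ⇒ 3 W_17-linkage classes:

[[1, 2, 6, 8], [3, 4, 7], [5]]


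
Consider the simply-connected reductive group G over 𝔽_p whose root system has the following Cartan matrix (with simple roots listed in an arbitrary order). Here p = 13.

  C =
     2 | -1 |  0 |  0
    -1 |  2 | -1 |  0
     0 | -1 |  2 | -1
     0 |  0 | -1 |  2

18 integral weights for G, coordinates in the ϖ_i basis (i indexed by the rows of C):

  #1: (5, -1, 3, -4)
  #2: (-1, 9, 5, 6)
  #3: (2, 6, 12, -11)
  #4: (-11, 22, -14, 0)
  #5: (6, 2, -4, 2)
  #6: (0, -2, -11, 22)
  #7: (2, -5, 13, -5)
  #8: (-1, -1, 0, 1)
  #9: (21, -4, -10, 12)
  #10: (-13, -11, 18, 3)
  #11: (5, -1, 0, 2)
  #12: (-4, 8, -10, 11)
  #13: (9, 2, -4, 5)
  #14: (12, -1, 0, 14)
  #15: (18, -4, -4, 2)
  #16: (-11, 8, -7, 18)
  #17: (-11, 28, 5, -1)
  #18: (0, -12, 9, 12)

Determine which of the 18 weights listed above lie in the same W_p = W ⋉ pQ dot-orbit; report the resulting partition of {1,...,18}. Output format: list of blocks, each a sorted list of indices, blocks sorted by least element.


C ↔ A_4 under row/col permutation; |W(A_4)| = 120.

Each λ_j+ρ reduced to Ā_13; 4-tuples below use C's row order:

  [1] (6, 0, 1, 3)
  [2] (7, 0, 3, 0)
  [3] (7, 0, 3, 0)
  [4] (0, 0, 1, 2)
  [5] (7, 0, 3, 0)
  [6] (0, 0, 1, 2)
  [7] (0, 3, 6, 3)
  [8] (0, 0, 1, 2)
  [9] (0, 3, 6, 3)
  [10] (0, 3, 6, 3)
  [11] (6, 0, 1, 3)
  [12] (0, 3, 6, 3)
  [13] (7, 0, 3, 0)
  [14] (0, 0, 1, 2)
  [15] (7, 0, 3, 0)
  [16] (6, 0, 1, 3)
  [17] (6, 0, 1, 3)
  [18] (0, 0, 1, 2)

Partition of {1..18} into 4 W_13-dot-orbits:

[[1, 11, 16, 17], [2, 3, 5, 13, 15], [4, 6, 8, 14, 18], [7, 9, 10, 12]]


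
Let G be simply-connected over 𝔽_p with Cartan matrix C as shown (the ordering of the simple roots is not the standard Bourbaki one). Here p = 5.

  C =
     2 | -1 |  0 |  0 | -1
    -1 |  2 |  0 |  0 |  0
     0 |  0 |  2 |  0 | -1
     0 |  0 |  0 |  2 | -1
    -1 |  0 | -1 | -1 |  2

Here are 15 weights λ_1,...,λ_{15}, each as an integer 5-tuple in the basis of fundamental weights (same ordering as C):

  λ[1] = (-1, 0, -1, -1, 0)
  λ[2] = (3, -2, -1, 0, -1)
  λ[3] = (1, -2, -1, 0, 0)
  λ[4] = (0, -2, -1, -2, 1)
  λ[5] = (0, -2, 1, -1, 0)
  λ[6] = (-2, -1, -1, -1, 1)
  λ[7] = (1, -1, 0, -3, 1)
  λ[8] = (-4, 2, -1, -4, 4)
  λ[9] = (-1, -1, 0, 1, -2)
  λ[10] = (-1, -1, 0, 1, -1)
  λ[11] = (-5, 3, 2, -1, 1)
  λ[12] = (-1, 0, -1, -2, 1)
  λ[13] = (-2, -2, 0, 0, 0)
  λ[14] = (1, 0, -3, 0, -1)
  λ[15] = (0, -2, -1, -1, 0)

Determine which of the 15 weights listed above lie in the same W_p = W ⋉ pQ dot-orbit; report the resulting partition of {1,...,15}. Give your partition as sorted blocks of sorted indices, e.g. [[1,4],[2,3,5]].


D_5 Cartan matrix, 5 simple roots permuted; ρ=(1,1,1,1,1).

λ_j+ρ reflected into Ā_5 (⟨·,θ^∨⟩≤5); 5-tuples as given:

  [1] (0, 1, 0, 0, 1) · [2] (0, 1, 0, 1, 0) · [3] (0, 1, 0, 1, 1) · [4] (0, 1, 0, 1, 1) · [5] (0, 1, 2, 0, 1) · [6] (0, 1, 0, 0, 1) · [7] (0, 0, 1, 2, 0) · [8] (0, 0, 1, 2, 0) · [9] (0, 1, 0, 1, 0) · [10] (0, 0, 1, 2, 0) · [11] (0, 0, 1, 2, 0) · [12] (0, 1, 0, 1, 1) · [13] (0, 1, 0, 0, 1) · [14] (0, 1, 0, 1, 1) · [15] (0, 1, 0, 0, 1)

Partition of {1..15} into 5 W_5-dot-orbits:

[[1, 6, 13, 15], [2, 9], [3, 4, 12, 14], [5], [7, 8, 10, 11]]


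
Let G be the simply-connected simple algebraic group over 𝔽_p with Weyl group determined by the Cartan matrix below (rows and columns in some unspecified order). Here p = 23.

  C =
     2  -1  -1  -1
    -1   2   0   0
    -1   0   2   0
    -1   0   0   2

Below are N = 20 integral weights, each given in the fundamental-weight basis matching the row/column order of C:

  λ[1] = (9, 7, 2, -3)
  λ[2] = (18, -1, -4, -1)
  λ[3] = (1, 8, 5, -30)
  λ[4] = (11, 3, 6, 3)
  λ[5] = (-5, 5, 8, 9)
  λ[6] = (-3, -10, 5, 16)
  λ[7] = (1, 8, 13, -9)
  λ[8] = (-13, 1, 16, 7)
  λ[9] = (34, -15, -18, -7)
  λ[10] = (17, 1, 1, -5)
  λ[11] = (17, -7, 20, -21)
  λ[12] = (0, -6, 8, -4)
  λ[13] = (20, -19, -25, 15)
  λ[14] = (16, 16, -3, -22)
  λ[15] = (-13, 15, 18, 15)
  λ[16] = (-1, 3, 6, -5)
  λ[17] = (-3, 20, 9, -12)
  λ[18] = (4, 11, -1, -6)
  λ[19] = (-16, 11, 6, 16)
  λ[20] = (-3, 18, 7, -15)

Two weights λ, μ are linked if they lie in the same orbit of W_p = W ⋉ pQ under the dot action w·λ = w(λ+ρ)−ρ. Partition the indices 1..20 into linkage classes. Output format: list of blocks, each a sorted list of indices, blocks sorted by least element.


Type D_4, rank 4, |W|=192; reorder rows/cols to standard.

W_23-reps of the 20 weights in Ā_23 (same 4-coord order as C):

    λ_1+ρ ↦ (2, 8, 3, 2)
    λ_2+ρ ↦ (4, 0, 3, 0)
    λ_3+ρ ↦ (4, 2, 5, 6)
    λ_4+ρ ↦ (4, 0, 3, 0)
    λ_5+ρ ↦ (4, 2, 5, 6)
    λ_6+ρ ↦ (4, 2, 5, 6)
    λ_7+ρ ↦ (4, 3, 8, 2)
    λ_8+ρ ↦ (2, 8, 3, 2)
    λ_9+ρ ↦ (4, 2, 5, 6)
    λ_10+ρ ↦ (1, 2, 2, 4)
    λ_11+ρ ↦ (2, 8, 3, 2)
    λ_12+ρ ↦ (1, 2, 2, 4)
    λ_13+ρ ↦ (1, 2, 2, 4)
    λ_14+ρ ↦ (4, 2, 5, 6)
    λ_15+ρ ↦ (4, 0, 3, 0)
    λ_16+ρ ↦ (4, 0, 3, 0)
    λ_17+ρ ↦ (2, 8, 3, 2)
    λ_18+ρ ↦ (0, 12, 0, 5)
    λ_19+ρ ↦ (4, 3, 8, 2)
    λ_20+ρ ↦ (4, 3, 8, 2)

Grouping the 20 weights by Ā_23-representative: 6 linkage classes.

[[1, 8, 11, 17], [2, 4, 15, 16], [3, 5, 6, 9, 14], [7, 19, 20], [10, 12, 13], [18]]


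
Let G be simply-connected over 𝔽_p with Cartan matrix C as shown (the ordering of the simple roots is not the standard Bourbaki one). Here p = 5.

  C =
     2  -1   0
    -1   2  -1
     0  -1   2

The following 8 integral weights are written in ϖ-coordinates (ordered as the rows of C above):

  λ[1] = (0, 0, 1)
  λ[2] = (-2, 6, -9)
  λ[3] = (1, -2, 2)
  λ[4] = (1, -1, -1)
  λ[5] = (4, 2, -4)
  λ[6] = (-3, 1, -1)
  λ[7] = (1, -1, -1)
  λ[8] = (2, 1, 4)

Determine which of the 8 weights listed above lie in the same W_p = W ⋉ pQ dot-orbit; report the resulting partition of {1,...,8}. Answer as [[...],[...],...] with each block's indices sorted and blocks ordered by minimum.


Root system A_3: the 3×3 matrix C matches after relabeling.

Ā_5 reps of the 8 weights (A_3, coords as presented):

    1: (1, 1, 2)
    2: (1, 1, 2)
    3: (1, 1, 2)
    4: (2, 0, 0)
    5: (2, 0, 0)
    6: (2, 0, 0)
    7: (2, 0, 0)
    8: (2, 0, 0)

The 8 indices split into 2 linkage classes (same alcove rep ⇔ same W_5-dot-orbit):

[[1, 2, 3], [4, 5, 6, 7, 8]]


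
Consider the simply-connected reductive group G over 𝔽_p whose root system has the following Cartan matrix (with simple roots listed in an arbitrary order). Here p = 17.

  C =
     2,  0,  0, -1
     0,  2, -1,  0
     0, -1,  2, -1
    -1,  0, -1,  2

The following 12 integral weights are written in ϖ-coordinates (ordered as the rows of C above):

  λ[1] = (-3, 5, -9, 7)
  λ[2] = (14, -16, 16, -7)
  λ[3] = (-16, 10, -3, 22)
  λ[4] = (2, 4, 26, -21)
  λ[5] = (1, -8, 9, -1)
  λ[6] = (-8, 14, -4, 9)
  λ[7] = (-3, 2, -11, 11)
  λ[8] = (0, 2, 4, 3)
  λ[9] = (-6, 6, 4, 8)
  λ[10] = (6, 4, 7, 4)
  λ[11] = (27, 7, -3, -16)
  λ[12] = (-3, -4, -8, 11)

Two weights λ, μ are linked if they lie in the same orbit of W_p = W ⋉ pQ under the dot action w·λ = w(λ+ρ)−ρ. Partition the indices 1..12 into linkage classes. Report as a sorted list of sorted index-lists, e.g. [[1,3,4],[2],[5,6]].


C ↔ A_4 under row/col permutation; |W(A_4)| = 120.

Alcove-folded reps (p=17, 12 weights, presented ϖ-order):

  1: (0, 2, 4, 2);  2: (0, 2, 4, 2);  3: (0, 2, 4, 2);  4: (2, 7, 3, 0);  5: (2, 7, 3, 0);  6: (2, 7, 3, 0);  7: (2, 7, 3, 0);  8: (1, 3, 5, 4);  9: (1, 3, 5, 4);  10: (1, 3, 5, 4);  11: (0, 2, 4, 2);  12: (2, 7, 3, 0)

Linkage partition of the 12 weights (3 classes, p=17):

[[1, 2, 3, 11], [4, 5, 6, 7, 12], [8, 9, 10]]


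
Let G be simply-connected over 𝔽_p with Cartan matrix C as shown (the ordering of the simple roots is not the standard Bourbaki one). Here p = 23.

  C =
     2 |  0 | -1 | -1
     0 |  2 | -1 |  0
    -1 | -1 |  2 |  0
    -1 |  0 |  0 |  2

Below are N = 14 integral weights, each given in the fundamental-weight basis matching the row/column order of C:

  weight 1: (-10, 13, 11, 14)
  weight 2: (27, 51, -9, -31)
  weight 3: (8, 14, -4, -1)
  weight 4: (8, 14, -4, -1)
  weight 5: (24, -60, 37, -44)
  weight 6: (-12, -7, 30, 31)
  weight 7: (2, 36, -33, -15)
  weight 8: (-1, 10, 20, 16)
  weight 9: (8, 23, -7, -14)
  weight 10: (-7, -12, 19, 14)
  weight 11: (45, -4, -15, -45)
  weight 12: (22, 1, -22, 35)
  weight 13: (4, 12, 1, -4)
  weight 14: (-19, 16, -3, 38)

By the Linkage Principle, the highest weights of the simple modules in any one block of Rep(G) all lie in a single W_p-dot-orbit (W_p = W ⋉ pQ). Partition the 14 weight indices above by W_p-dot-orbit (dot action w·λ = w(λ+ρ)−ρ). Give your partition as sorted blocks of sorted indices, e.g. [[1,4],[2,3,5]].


Dynkin diagram of C (from the 6 off-diagonal −1 entries): A_4.

λ_j+ρ reflected into Ā_23 (⟨·,θ^∨⟩≤23); 4-tuples as given:

    1: (6, 5, 3, 3)
    2: (2, 13, 2, 3)
    3: (6, 12, 3, 0)
    4: (6, 12, 3, 0)
    5: (2, 13, 2, 3)
    6: (6, 12, 3, 0)
    7: (6, 5, 3, 3)
    8: (6, 12, 3, 0)
    9: (5, 10, 4, 1)
    10: (6, 5, 3, 3)
    11: (6, 12, 3, 0)
    12: (0, 2, 2, 13)
    13: (2, 13, 2, 3)
    14: (2, 13, 2, 3)

Linkage partition of the 14 weights (5 classes, p=23):

[[1, 7, 10], [2, 5, 13, 14], [3, 4, 6, 8, 11], [9], [12]]


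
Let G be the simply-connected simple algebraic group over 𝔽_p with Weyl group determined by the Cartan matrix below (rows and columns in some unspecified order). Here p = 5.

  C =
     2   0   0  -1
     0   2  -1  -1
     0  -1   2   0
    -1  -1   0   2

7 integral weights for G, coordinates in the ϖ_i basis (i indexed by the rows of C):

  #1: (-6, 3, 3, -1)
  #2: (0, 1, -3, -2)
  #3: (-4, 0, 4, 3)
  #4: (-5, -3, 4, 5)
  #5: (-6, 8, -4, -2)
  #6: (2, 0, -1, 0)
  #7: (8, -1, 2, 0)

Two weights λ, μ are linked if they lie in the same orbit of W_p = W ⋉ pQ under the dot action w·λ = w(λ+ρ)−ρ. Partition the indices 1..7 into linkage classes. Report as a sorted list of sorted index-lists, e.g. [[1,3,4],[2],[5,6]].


A_4 Cartan matrix, 4 simple roots permuted; ρ=(1,1,1,1).

Each λ_j+ρ reduced to Ā_5; 4-tuples below use C's row order:

  λ_1 → (3, 1, 0, 1)
  λ_2 → (0, 1, 1, 0)
  λ_3 → (1, 0, 0, 1)
  λ_4 → (0, 1, 1, 0)
  λ_5 → (3, 1, 0, 1)
  λ_6 → (3, 1, 0, 1)
  λ_7 → (3, 1, 0, 1)

3 distinct reps among the 7 weights ⇒ 3 W_5-linkage classes:

[[1, 5, 6, 7], [2, 4], [3]]


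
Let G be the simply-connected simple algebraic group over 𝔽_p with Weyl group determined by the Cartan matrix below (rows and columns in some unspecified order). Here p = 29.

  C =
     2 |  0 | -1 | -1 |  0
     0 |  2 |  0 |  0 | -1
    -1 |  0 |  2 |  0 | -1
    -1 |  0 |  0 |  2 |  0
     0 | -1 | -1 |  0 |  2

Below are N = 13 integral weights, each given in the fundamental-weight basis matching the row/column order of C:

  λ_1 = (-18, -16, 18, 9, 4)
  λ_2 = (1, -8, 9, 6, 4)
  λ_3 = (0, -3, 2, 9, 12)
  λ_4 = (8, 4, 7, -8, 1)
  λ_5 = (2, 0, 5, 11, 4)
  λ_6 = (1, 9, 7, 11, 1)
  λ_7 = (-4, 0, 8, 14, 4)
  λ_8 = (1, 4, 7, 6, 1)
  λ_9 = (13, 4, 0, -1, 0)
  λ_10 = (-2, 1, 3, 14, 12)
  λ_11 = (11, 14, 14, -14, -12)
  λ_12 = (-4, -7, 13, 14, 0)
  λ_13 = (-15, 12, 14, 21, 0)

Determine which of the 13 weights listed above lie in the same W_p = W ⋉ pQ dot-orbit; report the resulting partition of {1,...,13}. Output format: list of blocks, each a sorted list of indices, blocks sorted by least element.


A_5 Cartan matrix, 5 simple roots permuted; ρ=(1,1,1,1,1).

λ_j+ρ reflected into Ā_29 (⟨·,θ^∨⟩≤29); 5-tuples as given:

  [1] (2, 5, 8, 7, 2);  [2] (2, 5, 8, 7, 2);  [3] (1, 2, 3, 10, 11);  [4] (2, 5, 8, 7, 2);  [5] (3, 1, 6, 12, 5);  [6] (2, 5, 8, 7, 2);  [7] (3, 1, 6, 12, 5);  [8] (2, 5, 8, 7, 2);  [9] (14, 5, 1, 0, 1);  [10] (1, 2, 3, 10, 11);  [11] (1, 2, 3, 10, 11);  [12] (3, 1, 6, 12, 5);  [13] (14, 5, 1, 0, 1)

The 13 indices split into 4 linkage classes (same alcove rep ⇔ same W_29-dot-orbit):

[[1, 2, 4, 6, 8], [3, 10, 11], [5, 7, 12], [9, 13]]


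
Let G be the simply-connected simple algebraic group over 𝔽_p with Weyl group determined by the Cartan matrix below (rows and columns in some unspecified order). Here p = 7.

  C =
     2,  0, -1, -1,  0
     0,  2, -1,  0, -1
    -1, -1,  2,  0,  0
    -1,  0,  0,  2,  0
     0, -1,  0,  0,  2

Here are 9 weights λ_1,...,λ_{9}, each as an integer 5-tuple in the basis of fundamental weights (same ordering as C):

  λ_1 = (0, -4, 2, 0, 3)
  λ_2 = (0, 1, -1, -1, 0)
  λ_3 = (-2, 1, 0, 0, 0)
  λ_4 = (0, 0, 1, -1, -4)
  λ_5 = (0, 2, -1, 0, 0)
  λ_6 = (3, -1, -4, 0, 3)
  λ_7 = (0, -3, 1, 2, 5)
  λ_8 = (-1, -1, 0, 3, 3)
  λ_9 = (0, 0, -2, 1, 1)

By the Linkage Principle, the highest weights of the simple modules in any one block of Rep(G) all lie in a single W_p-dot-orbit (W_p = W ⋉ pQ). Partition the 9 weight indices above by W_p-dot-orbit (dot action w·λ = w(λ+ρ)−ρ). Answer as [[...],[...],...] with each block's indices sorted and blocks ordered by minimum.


C ↔ A_5 under row/col permutation; |W(A_5)| = 720.

Alcove-folded reps (p=7, 9 weights, presented ϖ-order):

  [1] (1, 3, 0, 1, 1) · [2] (1, 2, 0, 0, 1) · [3] (1, 2, 0, 0, 1) · [4] (1, 2, 0, 0, 1) · [5] (1, 3, 0, 1, 1) · [6] (1, 3, 0, 1, 1) · [7] (1, 2, 0, 0, 1) · [8] (0, 0, 1, 2, 2) · [9] (0, 0, 1, 2, 2)

3 distinct reps among the 9 weights ⇒ 3 W_7-linkage classes:

[[1, 5, 6], [2, 3, 4, 7], [8, 9]]


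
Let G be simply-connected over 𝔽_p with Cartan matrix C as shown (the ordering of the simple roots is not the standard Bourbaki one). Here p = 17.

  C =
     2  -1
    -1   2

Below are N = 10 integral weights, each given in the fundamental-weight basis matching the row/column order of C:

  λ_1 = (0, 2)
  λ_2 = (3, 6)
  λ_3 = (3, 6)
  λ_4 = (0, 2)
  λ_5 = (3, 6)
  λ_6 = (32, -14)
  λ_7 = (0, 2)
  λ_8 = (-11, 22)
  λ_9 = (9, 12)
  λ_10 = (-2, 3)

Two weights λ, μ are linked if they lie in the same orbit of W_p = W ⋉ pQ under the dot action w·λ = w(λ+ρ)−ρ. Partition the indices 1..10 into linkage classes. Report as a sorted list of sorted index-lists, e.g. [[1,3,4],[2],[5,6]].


Dynkin diagram of C (from the 2 off-diagonal −1 entries): A_2.

Alcove-folded reps (p=17, 10 weights, presented ϖ-order):

  λ_1 → (1, 3)
  λ_2 → (4, 7)
  λ_3 → (4, 7)
  λ_4 → (1, 3)
  λ_5 → (4, 7)
  λ_6 → (1, 3)
  λ_7 → (1, 3)
  λ_8 → (4, 7)
  λ_9 → (4, 7)
  λ_10 → (1, 3)

Partition of {1..10} into 2 W_17-dot-orbits:

[[1, 4, 6, 7, 10], [2, 3, 5, 8, 9]]


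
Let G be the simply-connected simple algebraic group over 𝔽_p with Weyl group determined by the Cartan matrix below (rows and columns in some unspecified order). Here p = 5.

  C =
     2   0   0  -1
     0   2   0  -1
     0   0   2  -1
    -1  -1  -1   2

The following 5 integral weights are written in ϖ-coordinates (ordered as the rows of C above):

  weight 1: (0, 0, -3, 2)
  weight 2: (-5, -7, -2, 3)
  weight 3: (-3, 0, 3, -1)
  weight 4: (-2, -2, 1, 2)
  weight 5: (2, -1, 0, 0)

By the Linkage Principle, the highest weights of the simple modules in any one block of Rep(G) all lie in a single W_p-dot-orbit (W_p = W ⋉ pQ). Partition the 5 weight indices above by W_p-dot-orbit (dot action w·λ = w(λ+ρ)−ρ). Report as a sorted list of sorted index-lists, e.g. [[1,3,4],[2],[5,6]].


Cartan matrix: type D_4 (|W|=192); un-permuting the 4 rows.

W_5-reps of the 5 weights in Ā_5 (same 4-coord order as C):

  1: (1, 1, 2, 0)
  2: (1, 1, 2, 0)
  3: (0, 1, 2, 1)
  4: (1, 1, 2, 0)
  5: (3, 0, 1, 0)

Linkage partition of the 5 weights (3 classes, p=5):

[[1, 2, 4], [3], [5]]
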